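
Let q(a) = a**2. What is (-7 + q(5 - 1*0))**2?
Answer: 324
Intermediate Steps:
(-7 + q(5 - 1*0))**2 = (-7 + (5 - 1*0)**2)**2 = (-7 + (5 + 0)**2)**2 = (-7 + 5**2)**2 = (-7 + 25)**2 = 18**2 = 324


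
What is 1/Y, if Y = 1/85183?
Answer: 85183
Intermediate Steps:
Y = 1/85183 ≈ 1.1739e-5
1/Y = 1/(1/85183) = 85183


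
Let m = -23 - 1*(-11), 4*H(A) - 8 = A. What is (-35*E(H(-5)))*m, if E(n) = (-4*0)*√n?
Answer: 0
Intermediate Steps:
H(A) = 2 + A/4
E(n) = 0 (E(n) = 0*√n = 0)
m = -12 (m = -23 + 11 = -12)
(-35*E(H(-5)))*m = -35*0*(-12) = 0*(-12) = 0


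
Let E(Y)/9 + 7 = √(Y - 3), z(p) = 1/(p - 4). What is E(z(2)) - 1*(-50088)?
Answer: 50025 + 9*I*√14/2 ≈ 50025.0 + 16.837*I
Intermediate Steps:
z(p) = 1/(-4 + p)
E(Y) = -63 + 9*√(-3 + Y) (E(Y) = -63 + 9*√(Y - 3) = -63 + 9*√(-3 + Y))
E(z(2)) - 1*(-50088) = (-63 + 9*√(-3 + 1/(-4 + 2))) - 1*(-50088) = (-63 + 9*√(-3 + 1/(-2))) + 50088 = (-63 + 9*√(-3 - ½)) + 50088 = (-63 + 9*√(-7/2)) + 50088 = (-63 + 9*(I*√14/2)) + 50088 = (-63 + 9*I*√14/2) + 50088 = 50025 + 9*I*√14/2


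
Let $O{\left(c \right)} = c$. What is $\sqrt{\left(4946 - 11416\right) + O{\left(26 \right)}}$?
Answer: $6 i \sqrt{179} \approx 80.275 i$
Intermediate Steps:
$\sqrt{\left(4946 - 11416\right) + O{\left(26 \right)}} = \sqrt{\left(4946 - 11416\right) + 26} = \sqrt{-6470 + 26} = \sqrt{-6444} = 6 i \sqrt{179}$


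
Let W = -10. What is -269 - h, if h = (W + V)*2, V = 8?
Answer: -265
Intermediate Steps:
h = -4 (h = (-10 + 8)*2 = -2*2 = -4)
-269 - h = -269 - 1*(-4) = -269 + 4 = -265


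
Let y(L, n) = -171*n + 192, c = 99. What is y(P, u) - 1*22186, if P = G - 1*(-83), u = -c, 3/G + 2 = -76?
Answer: -5065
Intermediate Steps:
G = -1/26 (G = 3/(-2 - 76) = 3/(-78) = 3*(-1/78) = -1/26 ≈ -0.038462)
u = -99 (u = -1*99 = -99)
P = 2157/26 (P = -1/26 - 1*(-83) = -1/26 + 83 = 2157/26 ≈ 82.962)
y(L, n) = 192 - 171*n
y(P, u) - 1*22186 = (192 - 171*(-99)) - 1*22186 = (192 + 16929) - 22186 = 17121 - 22186 = -5065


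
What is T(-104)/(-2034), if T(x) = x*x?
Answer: -5408/1017 ≈ -5.3176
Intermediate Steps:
T(x) = x²
T(-104)/(-2034) = (-104)²/(-2034) = 10816*(-1/2034) = -5408/1017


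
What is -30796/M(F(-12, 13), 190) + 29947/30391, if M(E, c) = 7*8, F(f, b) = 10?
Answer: -233561051/425474 ≈ -548.94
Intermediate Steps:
M(E, c) = 56
-30796/M(F(-12, 13), 190) + 29947/30391 = -30796/56 + 29947/30391 = -30796*1/56 + 29947*(1/30391) = -7699/14 + 29947/30391 = -233561051/425474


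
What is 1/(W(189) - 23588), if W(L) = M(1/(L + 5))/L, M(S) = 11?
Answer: -189/4458121 ≈ -4.2395e-5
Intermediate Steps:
W(L) = 11/L
1/(W(189) - 23588) = 1/(11/189 - 23588) = 1/(-4458121/189) = -189/4458121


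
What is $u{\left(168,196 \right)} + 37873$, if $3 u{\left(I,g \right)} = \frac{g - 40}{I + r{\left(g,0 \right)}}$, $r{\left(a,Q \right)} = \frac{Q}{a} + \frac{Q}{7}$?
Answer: $\frac{1590679}{42} \approx 37873.0$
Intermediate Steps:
$r{\left(a,Q \right)} = \frac{Q}{7} + \frac{Q}{a}$ ($r{\left(a,Q \right)} = \frac{Q}{a} + Q \frac{1}{7} = \frac{Q}{a} + \frac{Q}{7} = \frac{Q}{7} + \frac{Q}{a}$)
$u{\left(I,g \right)} = \frac{-40 + g}{3 I}$ ($u{\left(I,g \right)} = \frac{\left(g - 40\right) \frac{1}{I + \left(\frac{1}{7} \cdot 0 + \frac{0}{g}\right)}}{3} = \frac{\left(-40 + g\right) \frac{1}{I + \left(0 + 0\right)}}{3} = \frac{\left(-40 + g\right) \frac{1}{I + 0}}{3} = \frac{\left(-40 + g\right) \frac{1}{I}}{3} = \frac{\frac{1}{I} \left(-40 + g\right)}{3} = \frac{-40 + g}{3 I}$)
$u{\left(168,196 \right)} + 37873 = \frac{-40 + 196}{3 \cdot 168} + 37873 = \frac{1}{3} \cdot \frac{1}{168} \cdot 156 + 37873 = \frac{13}{42} + 37873 = \frac{1590679}{42}$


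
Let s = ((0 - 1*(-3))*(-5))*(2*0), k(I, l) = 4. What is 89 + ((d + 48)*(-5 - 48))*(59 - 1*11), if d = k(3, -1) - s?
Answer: -132199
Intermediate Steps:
s = 0 (s = ((0 + 3)*(-5))*0 = (3*(-5))*0 = -15*0 = 0)
d = 4 (d = 4 - 1*0 = 4 + 0 = 4)
89 + ((d + 48)*(-5 - 48))*(59 - 1*11) = 89 + ((4 + 48)*(-5 - 48))*(59 - 1*11) = 89 + (52*(-53))*(59 - 11) = 89 - 2756*48 = 89 - 132288 = -132199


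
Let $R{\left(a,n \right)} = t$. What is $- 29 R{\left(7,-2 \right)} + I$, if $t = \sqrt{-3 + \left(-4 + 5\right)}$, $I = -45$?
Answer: $-45 - 29 i \sqrt{2} \approx -45.0 - 41.012 i$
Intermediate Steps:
$t = i \sqrt{2}$ ($t = \sqrt{-3 + 1} = \sqrt{-2} = i \sqrt{2} \approx 1.4142 i$)
$R{\left(a,n \right)} = i \sqrt{2}$
$- 29 R{\left(7,-2 \right)} + I = - 29 i \sqrt{2} - 45 = -45 - 29 i \sqrt{2}$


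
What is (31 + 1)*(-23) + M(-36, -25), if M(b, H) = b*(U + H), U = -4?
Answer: 308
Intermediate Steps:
M(b, H) = b*(-4 + H)
(31 + 1)*(-23) + M(-36, -25) = (31 + 1)*(-23) - 36*(-4 - 25) = 32*(-23) - 36*(-29) = -736 + 1044 = 308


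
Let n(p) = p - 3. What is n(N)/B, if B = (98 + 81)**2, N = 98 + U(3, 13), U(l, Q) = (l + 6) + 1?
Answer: 105/32041 ≈ 0.0032771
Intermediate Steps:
U(l, Q) = 7 + l (U(l, Q) = (6 + l) + 1 = 7 + l)
N = 108 (N = 98 + (7 + 3) = 98 + 10 = 108)
n(p) = -3 + p
B = 32041 (B = 179**2 = 32041)
n(N)/B = (-3 + 108)/32041 = 105*(1/32041) = 105/32041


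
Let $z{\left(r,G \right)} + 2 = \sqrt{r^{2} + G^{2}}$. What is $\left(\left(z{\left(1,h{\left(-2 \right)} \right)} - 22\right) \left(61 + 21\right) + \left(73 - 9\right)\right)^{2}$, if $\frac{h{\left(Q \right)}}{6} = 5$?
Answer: $9683540 - 312256 \sqrt{901} \approx 3.1066 \cdot 10^{5}$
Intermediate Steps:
$h{\left(Q \right)} = 30$ ($h{\left(Q \right)} = 6 \cdot 5 = 30$)
$z{\left(r,G \right)} = -2 + \sqrt{G^{2} + r^{2}}$ ($z{\left(r,G \right)} = -2 + \sqrt{r^{2} + G^{2}} = -2 + \sqrt{G^{2} + r^{2}}$)
$\left(\left(z{\left(1,h{\left(-2 \right)} \right)} - 22\right) \left(61 + 21\right) + \left(73 - 9\right)\right)^{2} = \left(\left(\left(-2 + \sqrt{30^{2} + 1^{2}}\right) - 22\right) \left(61 + 21\right) + \left(73 - 9\right)\right)^{2} = \left(\left(\left(-2 + \sqrt{900 + 1}\right) - 22\right) 82 + \left(73 - 9\right)\right)^{2} = \left(\left(\left(-2 + \sqrt{901}\right) - 22\right) 82 + 64\right)^{2} = \left(\left(-24 + \sqrt{901}\right) 82 + 64\right)^{2} = \left(\left(-1968 + 82 \sqrt{901}\right) + 64\right)^{2} = \left(-1904 + 82 \sqrt{901}\right)^{2}$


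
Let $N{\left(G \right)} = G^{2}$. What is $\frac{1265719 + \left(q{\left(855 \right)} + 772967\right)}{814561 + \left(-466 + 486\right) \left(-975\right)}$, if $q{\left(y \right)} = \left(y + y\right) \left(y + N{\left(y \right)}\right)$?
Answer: $\frac{1253553486}{795061} \approx 1576.7$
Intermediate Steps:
$q{\left(y \right)} = 2 y \left(y + y^{2}\right)$ ($q{\left(y \right)} = \left(y + y\right) \left(y + y^{2}\right) = 2 y \left(y + y^{2}\right)$)
$\frac{1265719 + \left(q{\left(855 \right)} + 772967\right)}{814561 + \left(-466 + 486\right) \left(-975\right)} = \frac{1265719 + \left(2 \cdot 855^{2} \left(1 + 855\right) + 772967\right)}{814561 + \left(-466 + 486\right) \left(-975\right)} = \frac{1265719 + \left(2 \cdot 731025 \cdot 856 + 772967\right)}{814561 + 20 \left(-975\right)} = \frac{1265719 + \left(1251514800 + 772967\right)}{814561 - 19500} = \frac{1265719 + 1252287767}{795061} = 1253553486 \cdot \frac{1}{795061} = \frac{1253553486}{795061}$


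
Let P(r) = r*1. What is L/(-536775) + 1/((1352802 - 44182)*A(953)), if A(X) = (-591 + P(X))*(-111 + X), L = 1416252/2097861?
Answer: -89454157760599/71126239947005578800 ≈ -1.2577e-6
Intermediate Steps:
P(r) = r
L = 472084/699287 (L = 1416252*(1/2097861) = 472084/699287 ≈ 0.67509)
A(X) = (-591 + X)*(-111 + X)
L/(-536775) + 1/((1352802 - 44182)*A(953)) = (472084/699287)/(-536775) + 1/((1352802 - 44182)*(65601 + 953² - 702*953)) = (472084/699287)*(-1/536775) + 1/(1308620*(65601 + 908209 - 669006)) = -472084/375359779425 + (1/1308620)/304804 = -472084/375359779425 + (1/1308620)*(1/304804) = -472084/375359779425 + 1/398872610480 = -89454157760599/71126239947005578800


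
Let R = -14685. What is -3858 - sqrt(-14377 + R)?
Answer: -3858 - I*sqrt(29062) ≈ -3858.0 - 170.48*I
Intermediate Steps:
-3858 - sqrt(-14377 + R) = -3858 - sqrt(-14377 - 14685) = -3858 - sqrt(-29062) = -3858 - I*sqrt(29062)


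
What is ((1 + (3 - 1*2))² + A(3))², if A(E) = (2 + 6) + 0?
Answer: 144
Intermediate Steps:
A(E) = 8 (A(E) = 8 + 0 = 8)
((1 + (3 - 1*2))² + A(3))² = ((1 + (3 - 1*2))² + 8)² = ((1 + (3 - 2))² + 8)² = ((1 + 1)² + 8)² = (2² + 8)² = (4 + 8)² = 12² = 144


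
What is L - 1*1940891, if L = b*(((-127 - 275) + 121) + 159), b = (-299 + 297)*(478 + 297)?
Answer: -1751791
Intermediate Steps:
b = -1550 (b = -2*775 = -1550)
L = 189100 (L = -1550*(((-127 - 275) + 121) + 159) = -1550*((-402 + 121) + 159) = -1550*(-281 + 159) = -1550*(-122) = 189100)
L - 1*1940891 = 189100 - 1*1940891 = 189100 - 1940891 = -1751791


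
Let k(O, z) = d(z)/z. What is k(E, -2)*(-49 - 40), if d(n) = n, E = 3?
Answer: -89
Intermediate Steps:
k(O, z) = 1 (k(O, z) = z/z = 1)
k(E, -2)*(-49 - 40) = 1*(-49 - 40) = 1*(-89) = -89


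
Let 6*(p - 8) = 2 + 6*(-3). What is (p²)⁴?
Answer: 4294967296/6561 ≈ 6.5462e+5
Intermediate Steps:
p = 16/3 (p = 8 + (2 + 6*(-3))/6 = 8 + (2 - 18)/6 = 8 + (⅙)*(-16) = 8 - 8/3 = 16/3 ≈ 5.3333)
(p²)⁴ = ((16/3)²)⁴ = (256/9)⁴ = 4294967296/6561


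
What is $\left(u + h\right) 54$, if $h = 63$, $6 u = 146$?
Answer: $4716$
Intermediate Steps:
$u = \frac{73}{3}$ ($u = \frac{1}{6} \cdot 146 = \frac{73}{3} \approx 24.333$)
$\left(u + h\right) 54 = \left(\frac{73}{3} + 63\right) 54 = \frac{262}{3} \cdot 54 = 4716$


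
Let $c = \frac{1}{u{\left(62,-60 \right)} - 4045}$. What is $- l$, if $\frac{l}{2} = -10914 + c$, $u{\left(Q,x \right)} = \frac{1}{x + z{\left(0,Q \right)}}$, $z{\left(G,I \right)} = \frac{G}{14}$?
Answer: $\frac{5297677548}{242701} \approx 21828.0$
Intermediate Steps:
$z{\left(G,I \right)} = \frac{G}{14}$ ($z{\left(G,I \right)} = G \frac{1}{14} = \frac{G}{14}$)
$u{\left(Q,x \right)} = \frac{1}{x}$ ($u{\left(Q,x \right)} = \frac{1}{x + \frac{1}{14} \cdot 0} = \frac{1}{x + 0} = \frac{1}{x}$)
$c = - \frac{60}{242701}$ ($c = \frac{1}{\frac{1}{-60} - 4045} = \frac{1}{- \frac{1}{60} - 4045} = \frac{1}{- \frac{242701}{60}} = - \frac{60}{242701} \approx -0.00024722$)
$l = - \frac{5297677548}{242701}$ ($l = 2 \left(-10914 - \frac{60}{242701}\right) = 2 \left(- \frac{2648838774}{242701}\right) = - \frac{5297677548}{242701} \approx -21828.0$)
$- l = \left(-1\right) \left(- \frac{5297677548}{242701}\right) = \frac{5297677548}{242701}$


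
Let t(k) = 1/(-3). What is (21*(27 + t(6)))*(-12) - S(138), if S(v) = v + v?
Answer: -6996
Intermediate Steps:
S(v) = 2*v
t(k) = -⅓
(21*(27 + t(6)))*(-12) - S(138) = (21*(27 - ⅓))*(-12) - 2*138 = (21*(80/3))*(-12) - 1*276 = 560*(-12) - 276 = -6720 - 276 = -6996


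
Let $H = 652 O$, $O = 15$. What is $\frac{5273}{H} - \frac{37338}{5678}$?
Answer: $- \frac{167612773}{27765420} \approx -6.0367$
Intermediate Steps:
$H = 9780$ ($H = 652 \cdot 15 = 9780$)
$\frac{5273}{H} - \frac{37338}{5678} = \frac{5273}{9780} - \frac{37338}{5678} = 5273 \cdot \frac{1}{9780} - \frac{18669}{2839} = \frac{5273}{9780} - \frac{18669}{2839} = - \frac{167612773}{27765420}$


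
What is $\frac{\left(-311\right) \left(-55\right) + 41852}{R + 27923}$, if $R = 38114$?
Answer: $\frac{58957}{66037} \approx 0.89279$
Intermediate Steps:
$\frac{\left(-311\right) \left(-55\right) + 41852}{R + 27923} = \frac{\left(-311\right) \left(-55\right) + 41852}{38114 + 27923} = \frac{17105 + 41852}{66037} = 58957 \cdot \frac{1}{66037} = \frac{58957}{66037}$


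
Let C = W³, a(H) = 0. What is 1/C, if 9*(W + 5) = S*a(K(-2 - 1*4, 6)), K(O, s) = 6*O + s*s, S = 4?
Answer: -1/125 ≈ -0.0080000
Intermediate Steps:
K(O, s) = s² + 6*O (K(O, s) = 6*O + s² = s² + 6*O)
W = -5 (W = -5 + (4*0)/9 = -5 + (⅑)*0 = -5 + 0 = -5)
C = -125 (C = (-5)³ = -125)
1/C = 1/(-125) = -1/125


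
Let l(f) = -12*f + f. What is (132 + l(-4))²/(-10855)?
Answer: -30976/10855 ≈ -2.8536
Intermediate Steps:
l(f) = -11*f
(132 + l(-4))²/(-10855) = (132 - 11*(-4))²/(-10855) = (132 + 44)²*(-1/10855) = 176²*(-1/10855) = 30976*(-1/10855) = -30976/10855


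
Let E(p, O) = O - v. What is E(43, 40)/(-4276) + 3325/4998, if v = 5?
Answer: 1003055/1526532 ≈ 0.65708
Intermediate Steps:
E(p, O) = -5 + O (E(p, O) = O - 1*5 = O - 5 = -5 + O)
E(43, 40)/(-4276) + 3325/4998 = (-5 + 40)/(-4276) + 3325/4998 = 35*(-1/4276) + 3325*(1/4998) = -35/4276 + 475/714 = 1003055/1526532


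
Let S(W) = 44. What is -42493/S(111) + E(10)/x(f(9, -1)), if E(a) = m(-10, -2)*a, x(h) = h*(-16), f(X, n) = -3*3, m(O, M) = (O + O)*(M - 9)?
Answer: -34217/36 ≈ -950.47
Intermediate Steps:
m(O, M) = 2*O*(-9 + M) (m(O, M) = (2*O)*(-9 + M) = 2*O*(-9 + M))
f(X, n) = -9
x(h) = -16*h
E(a) = 220*a (E(a) = (2*(-10)*(-9 - 2))*a = (2*(-10)*(-11))*a = 220*a)
-42493/S(111) + E(10)/x(f(9, -1)) = -42493/44 + (220*10)/((-16*(-9))) = -42493*1/44 + 2200/144 = -3863/4 + 2200*(1/144) = -3863/4 + 275/18 = -34217/36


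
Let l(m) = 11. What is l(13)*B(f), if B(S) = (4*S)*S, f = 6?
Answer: 1584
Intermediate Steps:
B(S) = 4*S**2
l(13)*B(f) = 11*(4*6**2) = 11*(4*36) = 11*144 = 1584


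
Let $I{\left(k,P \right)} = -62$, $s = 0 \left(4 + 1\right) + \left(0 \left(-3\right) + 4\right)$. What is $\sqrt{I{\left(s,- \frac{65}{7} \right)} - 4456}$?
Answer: $3 i \sqrt{502} \approx 67.216 i$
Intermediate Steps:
$s = 4$ ($s = 0 \cdot 5 + \left(0 + 4\right) = 0 + 4 = 4$)
$\sqrt{I{\left(s,- \frac{65}{7} \right)} - 4456} = \sqrt{-62 - 4456} = \sqrt{-4518} = 3 i \sqrt{502}$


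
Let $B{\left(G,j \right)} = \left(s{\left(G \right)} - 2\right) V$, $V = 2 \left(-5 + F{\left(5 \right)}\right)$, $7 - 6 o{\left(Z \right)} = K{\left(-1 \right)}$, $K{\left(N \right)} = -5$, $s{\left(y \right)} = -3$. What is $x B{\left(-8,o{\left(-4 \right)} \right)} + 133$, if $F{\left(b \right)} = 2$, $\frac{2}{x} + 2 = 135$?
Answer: $\frac{17749}{133} \approx 133.45$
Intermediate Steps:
$x = \frac{2}{133}$ ($x = \frac{2}{-2 + 135} = \frac{2}{133} \approx 0.015038$)
$o{\left(Z \right)} = 2$ ($o{\left(Z \right)} = \frac{7}{6} - - \frac{5}{6} = \frac{7}{6} + \frac{5}{6} = 2$)
$V = -6$ ($V = 2 \left(-5 + 2\right) = 2 \left(-3\right) = -6$)
$B{\left(G,j \right)} = 30$ ($B{\left(G,j \right)} = \left(-3 - 2\right) \left(-6\right) = \left(-5\right) \left(-6\right) = 30$)
$x B{\left(-8,o{\left(-4 \right)} \right)} + 133 = \frac{2}{133} \cdot 30 + 133 = \frac{60}{133} + 133 = \frac{17749}{133}$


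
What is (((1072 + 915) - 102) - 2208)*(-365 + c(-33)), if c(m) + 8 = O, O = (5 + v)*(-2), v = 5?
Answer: 126939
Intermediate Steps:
O = -20 (O = (5 + 5)*(-2) = 10*(-2) = -20)
c(m) = -28 (c(m) = -8 - 20 = -28)
(((1072 + 915) - 102) - 2208)*(-365 + c(-33)) = (((1072 + 915) - 102) - 2208)*(-365 - 28) = ((1987 - 102) - 2208)*(-393) = (1885 - 2208)*(-393) = -323*(-393) = 126939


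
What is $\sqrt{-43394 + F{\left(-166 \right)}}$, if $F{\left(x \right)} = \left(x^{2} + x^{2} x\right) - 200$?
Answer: $i \sqrt{4590334} \approx 2142.5 i$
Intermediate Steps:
$F{\left(x \right)} = -200 + x^{2} + x^{3}$ ($F{\left(x \right)} = \left(x^{2} + x^{3}\right) - 200 = -200 + x^{2} + x^{3}$)
$\sqrt{-43394 + F{\left(-166 \right)}} = \sqrt{-43394 + \left(-200 + \left(-166\right)^{2} + \left(-166\right)^{3}\right)} = \sqrt{-43394 - 4546940} = \sqrt{-4590334} = i \sqrt{4590334}$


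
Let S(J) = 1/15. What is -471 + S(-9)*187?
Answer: -6878/15 ≈ -458.53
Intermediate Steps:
S(J) = 1/15
-471 + S(-9)*187 = -471 + (1/15)*187 = -471 + 187/15 = -6878/15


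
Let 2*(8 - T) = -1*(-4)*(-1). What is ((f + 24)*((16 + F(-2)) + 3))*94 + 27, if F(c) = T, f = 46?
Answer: 190847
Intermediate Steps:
T = 10 (T = 8 - (-1*(-4))*(-1)/2 = 8 - 2*(-1) = 8 - 1/2*(-4) = 8 + 2 = 10)
F(c) = 10
((f + 24)*((16 + F(-2)) + 3))*94 + 27 = ((46 + 24)*((16 + 10) + 3))*94 + 27 = (70*(26 + 3))*94 + 27 = (70*29)*94 + 27 = 2030*94 + 27 = 190820 + 27 = 190847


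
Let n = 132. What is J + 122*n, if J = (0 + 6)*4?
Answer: 16128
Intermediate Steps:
J = 24 (J = 6*4 = 24)
J + 122*n = 24 + 122*132 = 24 + 16104 = 16128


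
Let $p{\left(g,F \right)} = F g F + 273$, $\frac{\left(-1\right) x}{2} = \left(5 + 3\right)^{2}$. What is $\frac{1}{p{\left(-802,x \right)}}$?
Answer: $- \frac{1}{13139695} \approx -7.6105 \cdot 10^{-8}$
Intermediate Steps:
$x = -128$ ($x = - 2 \left(5 + 3\right)^{2} = - 2 \cdot 8^{2} = \left(-2\right) 64 = -128$)
$p{\left(g,F \right)} = 273 + g F^{2}$ ($p{\left(g,F \right)} = g F^{2} + 273 = 273 + g F^{2}$)
$\frac{1}{p{\left(-802,x \right)}} = \frac{1}{273 - 802 \left(-128\right)^{2}} = \frac{1}{273 - 13139968} = \frac{1}{-13139695} = - \frac{1}{13139695}$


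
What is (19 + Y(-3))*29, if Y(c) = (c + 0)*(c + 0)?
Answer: 812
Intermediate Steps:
Y(c) = c² (Y(c) = c*c = c²)
(19 + Y(-3))*29 = (19 + (-3)²)*29 = (19 + 9)*29 = 28*29 = 812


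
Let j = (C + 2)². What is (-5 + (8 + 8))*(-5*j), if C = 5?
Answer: -2695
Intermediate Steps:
j = 49 (j = (5 + 2)² = 7² = 49)
(-5 + (8 + 8))*(-5*j) = (-5 + (8 + 8))*(-5*49) = (-5 + 16)*(-245) = 11*(-245) = -2695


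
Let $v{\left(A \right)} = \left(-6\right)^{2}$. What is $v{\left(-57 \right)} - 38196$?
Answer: $-38160$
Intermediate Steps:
$v{\left(A \right)} = 36$
$v{\left(-57 \right)} - 38196 = 36 - 38196 = -38160$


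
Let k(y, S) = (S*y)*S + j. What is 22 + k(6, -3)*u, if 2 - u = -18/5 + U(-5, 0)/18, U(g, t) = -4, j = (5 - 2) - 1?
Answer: 15662/45 ≈ 348.04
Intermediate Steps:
j = 2 (j = 3 - 1 = 2)
u = 262/45 (u = 2 - (-18/5 - 4/18) = 2 - (-18*1/5 - 4*1/18) = 2 - (-18/5 - 2/9) = 2 - 1*(-172/45) = 2 + 172/45 = 262/45 ≈ 5.8222)
k(y, S) = 2 + y*S**2 (k(y, S) = (S*y)*S + 2 = y*S**2 + 2 = 2 + y*S**2)
22 + k(6, -3)*u = 22 + (2 + 6*(-3)**2)*(262/45) = 22 + (2 + 6*9)*(262/45) = 22 + (2 + 54)*(262/45) = 22 + 56*(262/45) = 22 + 14672/45 = 15662/45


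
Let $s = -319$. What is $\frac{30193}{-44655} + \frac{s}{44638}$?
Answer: $- \frac{123818189}{181209990} \approx -0.68329$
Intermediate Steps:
$\frac{30193}{-44655} + \frac{s}{44638} = \frac{30193}{-44655} - \frac{319}{44638} = 30193 \left(- \frac{1}{44655}\right) - \frac{29}{4058} = - \frac{30193}{44655} - \frac{29}{4058} = - \frac{123818189}{181209990}$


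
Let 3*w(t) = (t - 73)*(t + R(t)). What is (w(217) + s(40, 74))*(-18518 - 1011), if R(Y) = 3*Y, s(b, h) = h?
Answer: -815101402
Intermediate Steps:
w(t) = 4*t*(-73 + t)/3 (w(t) = ((t - 73)*(t + 3*t))/3 = ((-73 + t)*(4*t))/3 = (4*t*(-73 + t))/3 = 4*t*(-73 + t)/3)
(w(217) + s(40, 74))*(-18518 - 1011) = ((4/3)*217*(-73 + 217) + 74)*(-18518 - 1011) = ((4/3)*217*144 + 74)*(-19529) = (41664 + 74)*(-19529) = 41738*(-19529) = -815101402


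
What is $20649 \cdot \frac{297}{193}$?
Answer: $\frac{6132753}{193} \approx 31776.0$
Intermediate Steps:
$20649 \cdot \frac{297}{193} = \frac{6132753}{193}$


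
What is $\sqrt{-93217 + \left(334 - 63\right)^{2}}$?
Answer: $8 i \sqrt{309} \approx 140.63 i$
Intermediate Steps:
$\sqrt{-93217 + \left(334 - 63\right)^{2}} = \sqrt{-93217 + 271^{2}} = \sqrt{-93217 + 73441} = \sqrt{-19776} = 8 i \sqrt{309}$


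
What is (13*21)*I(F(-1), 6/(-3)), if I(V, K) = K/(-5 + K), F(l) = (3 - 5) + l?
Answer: 78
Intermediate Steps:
F(l) = -2 + l
I(V, K) = K/(-5 + K)
(13*21)*I(F(-1), 6/(-3)) = (13*21)*((6/(-3))/(-5 + 6/(-3))) = 273*((6*(-1/3))/(-5 + 6*(-1/3))) = 273*(-2/(-5 - 2)) = 273*(-2/(-7)) = 273*(-2*(-1/7)) = 273*(2/7) = 78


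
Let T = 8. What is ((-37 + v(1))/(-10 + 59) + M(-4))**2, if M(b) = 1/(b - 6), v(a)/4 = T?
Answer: 9801/240100 ≈ 0.040820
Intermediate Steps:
v(a) = 32 (v(a) = 4*8 = 32)
M(b) = 1/(-6 + b)
((-37 + v(1))/(-10 + 59) + M(-4))**2 = ((-37 + 32)/(-10 + 59) + 1/(-6 - 4))**2 = (-5/49 + 1/(-10))**2 = (-5*1/49 - 1/10)**2 = (-5/49 - 1/10)**2 = (-99/490)**2 = 9801/240100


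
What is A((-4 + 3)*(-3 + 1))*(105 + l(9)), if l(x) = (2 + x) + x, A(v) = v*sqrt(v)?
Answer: 250*sqrt(2) ≈ 353.55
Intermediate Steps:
A(v) = v**(3/2)
l(x) = 2 + 2*x
A((-4 + 3)*(-3 + 1))*(105 + l(9)) = ((-4 + 3)*(-3 + 1))**(3/2)*(105 + (2 + 2*9)) = (-1*(-2))**(3/2)*(105 + (2 + 18)) = 2**(3/2)*(105 + 20) = (2*sqrt(2))*125 = 250*sqrt(2)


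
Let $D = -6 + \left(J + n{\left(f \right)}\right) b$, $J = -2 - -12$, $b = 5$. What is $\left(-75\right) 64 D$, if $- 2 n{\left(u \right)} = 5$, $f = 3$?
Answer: $-151200$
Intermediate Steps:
$n{\left(u \right)} = - \frac{5}{2}$ ($n{\left(u \right)} = \left(- \frac{1}{2}\right) 5 = - \frac{5}{2}$)
$J = 10$ ($J = -2 + 12 = 10$)
$D = \frac{63}{2}$ ($D = -6 + \left(10 - \frac{5}{2}\right) 5 = -6 + \frac{15}{2} \cdot 5 = -6 + \frac{75}{2} = \frac{63}{2} \approx 31.5$)
$\left(-75\right) 64 D = \left(-75\right) 64 \cdot \frac{63}{2} = \left(-4800\right) \frac{63}{2} = -151200$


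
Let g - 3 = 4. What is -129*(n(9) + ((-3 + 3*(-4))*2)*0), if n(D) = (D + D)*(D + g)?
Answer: -37152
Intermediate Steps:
g = 7 (g = 3 + 4 = 7)
n(D) = 2*D*(7 + D) (n(D) = (D + D)*(D + 7) = (2*D)*(7 + D) = 2*D*(7 + D))
-129*(n(9) + ((-3 + 3*(-4))*2)*0) = -129*(2*9*(7 + 9) + ((-3 + 3*(-4))*2)*0) = -129*(2*9*16 + ((-3 - 12)*2)*0) = -129*(288 - 15*2*0) = -129*(288 - 30*0) = -129*(288 + 0) = -129*288 = -37152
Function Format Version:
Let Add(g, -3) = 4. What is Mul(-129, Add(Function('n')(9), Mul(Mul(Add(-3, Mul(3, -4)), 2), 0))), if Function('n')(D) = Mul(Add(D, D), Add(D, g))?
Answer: -37152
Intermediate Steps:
g = 7 (g = Add(3, 4) = 7)
Function('n')(D) = Mul(2, D, Add(7, D)) (Function('n')(D) = Mul(Add(D, D), Add(D, 7)) = Mul(Mul(2, D), Add(7, D)) = Mul(2, D, Add(7, D)))
Mul(-129, Add(Function('n')(9), Mul(Mul(Add(-3, Mul(3, -4)), 2), 0))) = Mul(-129, Add(Mul(2, 9, Add(7, 9)), Mul(Mul(Add(-3, Mul(3, -4)), 2), 0))) = Mul(-129, Add(Mul(2, 9, 16), Mul(Mul(Add(-3, -12), 2), 0))) = Mul(-129, Add(288, Mul(Mul(-15, 2), 0))) = Mul(-129, Add(288, Mul(-30, 0))) = Mul(-129, Add(288, 0)) = Mul(-129, 288) = -37152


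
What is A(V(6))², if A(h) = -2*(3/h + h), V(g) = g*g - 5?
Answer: 3717184/961 ≈ 3868.0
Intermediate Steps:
V(g) = -5 + g² (V(g) = g² - 5 = -5 + g²)
A(h) = -6/h - 2*h (A(h) = -2*(h + 3/h) = -6/h - 2*h)
A(V(6))² = (-6/(-5 + 6²) - 2*(-5 + 6²))² = (-6/(-5 + 36) - 2*(-5 + 36))² = (-6/31 - 2*31)² = (-6*1/31 - 62)² = (-6/31 - 62)² = (-1928/31)² = 3717184/961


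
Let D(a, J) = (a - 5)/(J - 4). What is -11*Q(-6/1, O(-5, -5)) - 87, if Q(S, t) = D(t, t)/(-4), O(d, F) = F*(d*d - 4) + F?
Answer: -38407/456 ≈ -84.226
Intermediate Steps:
O(d, F) = F + F*(-4 + d²) (O(d, F) = F*(d² - 4) + F = F*(-4 + d²) + F = F + F*(-4 + d²))
D(a, J) = (-5 + a)/(-4 + J)
Q(S, t) = -(-5 + t)/(4*(-4 + t)) (Q(S, t) = ((-5 + t)/(-4 + t))/(-4) = ((-5 + t)/(-4 + t))*(-¼) = -(-5 + t)/(4*(-4 + t)))
-11*Q(-6/1, O(-5, -5)) - 87 = -11*(5 - (-5)*(-3 + (-5)²))/(4*(-4 - 5*(-3 + (-5)²))) - 87 = -11*(5 - (-5)*(-3 + 25))/(4*(-4 - 5*(-3 + 25))) - 87 = -11*(5 - (-5)*22)/(4*(-4 - 5*22)) - 87 = -11*(5 - 1*(-110))/(4*(-4 - 110)) - 87 = -11*(5 + 110)/(4*(-114)) - 87 = -11*(-1)*115/(4*114) - 87 = -11*(-115/456) - 87 = 1265/456 - 87 = -38407/456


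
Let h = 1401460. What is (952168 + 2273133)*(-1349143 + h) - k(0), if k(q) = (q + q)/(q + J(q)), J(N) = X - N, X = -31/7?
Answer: 168738072417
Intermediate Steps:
X = -31/7 (X = -31*⅐ = -31/7 ≈ -4.4286)
J(N) = -31/7 - N
k(q) = -14*q/31 (k(q) = (q + q)/(q + (-31/7 - q)) = (2*q)/(-31/7) = (2*q)*(-7/31) = -14*q/31)
(952168 + 2273133)*(-1349143 + h) - k(0) = (952168 + 2273133)*(-1349143 + 1401460) - (-14)*0/31 = 3225301*52317 - 1*0 = 168738072417 + 0 = 168738072417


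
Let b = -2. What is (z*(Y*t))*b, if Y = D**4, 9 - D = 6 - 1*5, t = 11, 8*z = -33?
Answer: 371712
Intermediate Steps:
z = -33/8 (z = (1/8)*(-33) = -33/8 ≈ -4.1250)
D = 8 (D = 9 - (6 - 1*5) = 9 - (6 - 5) = 9 - 1*1 = 9 - 1 = 8)
Y = 4096 (Y = 8**4 = 4096)
(z*(Y*t))*b = -16896*11*(-2) = -33/8*45056*(-2) = -185856*(-2) = 371712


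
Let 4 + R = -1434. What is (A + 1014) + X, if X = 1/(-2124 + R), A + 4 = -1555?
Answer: -1941291/3562 ≈ -545.00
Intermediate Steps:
R = -1438 (R = -4 - 1434 = -1438)
A = -1559 (A = -4 - 1555 = -1559)
X = -1/3562 (X = 1/(-2124 - 1438) = 1/(-3562) = -1/3562 ≈ -0.00028074)
(A + 1014) + X = (-1559 + 1014) - 1/3562 = -545 - 1/3562 = -1941291/3562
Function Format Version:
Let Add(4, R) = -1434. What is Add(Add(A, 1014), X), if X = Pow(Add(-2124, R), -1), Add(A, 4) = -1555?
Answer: Rational(-1941291, 3562) ≈ -545.00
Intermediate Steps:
R = -1438 (R = Add(-4, -1434) = -1438)
A = -1559 (A = Add(-4, -1555) = -1559)
X = Rational(-1, 3562) (X = Pow(Add(-2124, -1438), -1) = Pow(-3562, -1) = Rational(-1, 3562) ≈ -0.00028074)
Add(Add(A, 1014), X) = Add(Add(-1559, 1014), Rational(-1, 3562)) = Add(-545, Rational(-1, 3562)) = Rational(-1941291, 3562)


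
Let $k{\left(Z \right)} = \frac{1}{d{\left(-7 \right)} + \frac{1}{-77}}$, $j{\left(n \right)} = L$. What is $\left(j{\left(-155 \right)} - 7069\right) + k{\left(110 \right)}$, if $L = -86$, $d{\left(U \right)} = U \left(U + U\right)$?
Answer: $- \frac{53984398}{7545} \approx -7155.0$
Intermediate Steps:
$d{\left(U \right)} = 2 U^{2}$ ($d{\left(U \right)} = U 2 U = 2 U^{2}$)
$j{\left(n \right)} = -86$
$k{\left(Z \right)} = \frac{77}{7545}$ ($k{\left(Z \right)} = \frac{1}{2 \left(-7\right)^{2} + \frac{1}{-77}} = \frac{1}{2 \cdot 49 - \frac{1}{77}} = \frac{1}{98 - \frac{1}{77}} = \frac{1}{\frac{7545}{77}} = \frac{77}{7545}$)
$\left(j{\left(-155 \right)} - 7069\right) + k{\left(110 \right)} = \left(-86 - 7069\right) + \frac{77}{7545} = -7155 + \frac{77}{7545} = - \frac{53984398}{7545}$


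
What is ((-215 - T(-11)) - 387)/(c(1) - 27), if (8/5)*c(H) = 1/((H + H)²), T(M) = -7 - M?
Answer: 19392/859 ≈ 22.575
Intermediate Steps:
c(H) = 5/(32*H²) (c(H) = 5/(8*((H + H)²)) = 5/(8*((2*H)²)) = 5/(8*((4*H²))) = 5*(1/(4*H²))/8 = 5/(32*H²))
((-215 - T(-11)) - 387)/(c(1) - 27) = ((-215 - (-7 - 1*(-11))) - 387)/((5/32)/1² - 27) = ((-215 - (-7 + 11)) - 387)/((5/32)*1 - 27) = ((-215 - 1*4) - 387)/(5/32 - 27) = ((-215 - 4) - 387)/(-859/32) = (-219 - 387)*(-32/859) = -606*(-32/859) = 19392/859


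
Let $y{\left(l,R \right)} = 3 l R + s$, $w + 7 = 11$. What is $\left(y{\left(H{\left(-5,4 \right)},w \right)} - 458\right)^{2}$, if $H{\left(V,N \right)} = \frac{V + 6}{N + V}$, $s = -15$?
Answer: $235225$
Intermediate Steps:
$H{\left(V,N \right)} = \frac{6 + V}{N + V}$
$w = 4$ ($w = -7 + 11 = 4$)
$y{\left(l,R \right)} = -15 + 3 R l$ ($y{\left(l,R \right)} = 3 l R - 15 = 3 R l - 15 = -15 + 3 R l$)
$\left(y{\left(H{\left(-5,4 \right)},w \right)} - 458\right)^{2} = \left(\left(-15 + 3 \cdot 4 \frac{6 - 5}{4 - 5}\right) - 458\right)^{2} = \left(\left(-15 + 3 \cdot 4 \frac{1}{-1} \cdot 1\right) - 458\right)^{2} = \left(\left(-15 + 3 \cdot 4 \left(\left(-1\right) 1\right)\right) - 458\right)^{2} = \left(\left(-15 + 3 \cdot 4 \left(-1\right)\right) - 458\right)^{2} = \left(\left(-15 - 12\right) - 458\right)^{2} = \left(-27 - 458\right)^{2} = \left(-485\right)^{2} = 235225$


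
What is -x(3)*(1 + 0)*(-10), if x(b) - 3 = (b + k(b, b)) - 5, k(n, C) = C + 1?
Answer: 50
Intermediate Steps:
k(n, C) = 1 + C
x(b) = -1 + 2*b (x(b) = 3 + ((b + (1 + b)) - 5) = 3 + ((1 + 2*b) - 5) = 3 + (-4 + 2*b) = -1 + 2*b)
-x(3)*(1 + 0)*(-10) = -(-1 + 2*3)*(1 + 0)*(-10) = -(-1 + 6)*1*(-10) = -5*1*(-10) = -5*(-10) = -1*(-50) = 50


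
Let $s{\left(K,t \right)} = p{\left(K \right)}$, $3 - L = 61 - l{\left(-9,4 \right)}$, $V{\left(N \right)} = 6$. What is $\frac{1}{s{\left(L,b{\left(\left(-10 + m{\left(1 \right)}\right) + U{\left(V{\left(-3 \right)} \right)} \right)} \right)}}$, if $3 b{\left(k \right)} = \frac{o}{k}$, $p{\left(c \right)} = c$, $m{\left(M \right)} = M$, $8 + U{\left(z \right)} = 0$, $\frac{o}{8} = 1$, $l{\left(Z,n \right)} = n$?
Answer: $- \frac{1}{54} \approx -0.018519$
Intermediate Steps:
$o = 8$ ($o = 8 \cdot 1 = 8$)
$U{\left(z \right)} = -8$ ($U{\left(z \right)} = -8 + 0 = -8$)
$L = -54$ ($L = 3 - \left(61 - 4\right) = 3 - 57 = -54$)
$b{\left(k \right)} = \frac{8}{3 k}$ ($b{\left(k \right)} = \frac{8 \frac{1}{k}}{3} = \frac{8}{3 k}$)
$s{\left(K,t \right)} = K$
$\frac{1}{s{\left(L,b{\left(\left(-10 + m{\left(1 \right)}\right) + U{\left(V{\left(-3 \right)} \right)} \right)} \right)}} = \frac{1}{-54} = - \frac{1}{54}$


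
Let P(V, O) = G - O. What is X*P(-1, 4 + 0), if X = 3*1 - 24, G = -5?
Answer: 189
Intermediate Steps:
X = -21 (X = 3 - 24 = -21)
P(V, O) = -5 - O
X*P(-1, 4 + 0) = -21*(-5 - (4 + 0)) = -21*(-5 - 1*4) = -21*(-5 - 4) = -21*(-9) = 189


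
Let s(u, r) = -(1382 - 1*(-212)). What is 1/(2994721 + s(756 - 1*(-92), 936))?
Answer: 1/2993127 ≈ 3.3410e-7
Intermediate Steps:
s(u, r) = -1594 (s(u, r) = -(1382 + 212) = -1*1594 = -1594)
1/(2994721 + s(756 - 1*(-92), 936)) = 1/(2994721 - 1594) = 1/2993127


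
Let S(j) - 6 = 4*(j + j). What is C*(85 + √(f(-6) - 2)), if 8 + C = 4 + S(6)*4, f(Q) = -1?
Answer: 18020 + 212*I*√3 ≈ 18020.0 + 367.19*I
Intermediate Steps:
S(j) = 6 + 8*j (S(j) = 6 + 4*(j + j) = 6 + 4*(2*j) = 6 + 8*j)
C = 212 (C = -8 + (4 + (6 + 8*6)*4) = -8 + (4 + (6 + 48)*4) = -8 + (4 + 54*4) = -8 + (4 + 216) = -8 + 220 = 212)
C*(85 + √(f(-6) - 2)) = 212*(85 + √(-1 - 2)) = 212*(85 + √(-3)) = 212*(85 + I*√3) = 18020 + 212*I*√3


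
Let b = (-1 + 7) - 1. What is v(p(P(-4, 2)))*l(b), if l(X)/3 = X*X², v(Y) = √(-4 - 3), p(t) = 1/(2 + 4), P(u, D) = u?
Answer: 375*I*√7 ≈ 992.16*I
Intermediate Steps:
p(t) = ⅙ (p(t) = 1/6 = ⅙)
v(Y) = I*√7 (v(Y) = √(-7) = I*√7)
b = 5 (b = 6 - 1 = 5)
l(X) = 3*X³ (l(X) = 3*(X*X²) = 3*X³)
v(p(P(-4, 2)))*l(b) = (I*√7)*(3*5³) = (I*√7)*(3*125) = (I*√7)*375 = 375*I*√7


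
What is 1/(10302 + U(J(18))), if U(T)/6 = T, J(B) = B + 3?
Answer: 1/10428 ≈ 9.5896e-5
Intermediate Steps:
J(B) = 3 + B
U(T) = 6*T
1/(10302 + U(J(18))) = 1/(10302 + 6*(3 + 18)) = 1/(10302 + 6*21) = 1/(10302 + 126) = 1/10428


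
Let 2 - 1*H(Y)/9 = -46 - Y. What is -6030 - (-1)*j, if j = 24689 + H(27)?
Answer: 19334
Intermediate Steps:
H(Y) = 432 + 9*Y (H(Y) = 18 - 9*(-46 - Y) = 18 + (414 + 9*Y) = 432 + 9*Y)
j = 25364 (j = 24689 + (432 + 9*27) = 24689 + (432 + 243) = 24689 + 675 = 25364)
-6030 - (-1)*j = -6030 - (-1)*25364 = -6030 - 1*(-25364) = -6030 + 25364 = 19334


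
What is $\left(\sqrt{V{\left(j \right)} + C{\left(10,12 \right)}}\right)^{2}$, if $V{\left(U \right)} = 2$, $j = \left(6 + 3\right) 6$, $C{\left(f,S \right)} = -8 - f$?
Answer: $-16$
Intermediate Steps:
$j = 54$ ($j = 9 \cdot 6 = 54$)
$\left(\sqrt{V{\left(j \right)} + C{\left(10,12 \right)}}\right)^{2} = \left(\sqrt{2 - 18}\right)^{2} = \left(\sqrt{-16}\right)^{2} = \left(4 i\right)^{2} = -16$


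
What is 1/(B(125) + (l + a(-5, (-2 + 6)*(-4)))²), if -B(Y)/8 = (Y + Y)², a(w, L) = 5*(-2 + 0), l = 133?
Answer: -1/484871 ≈ -2.0624e-6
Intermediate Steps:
a(w, L) = -10 (a(w, L) = 5*(-2) = -10)
B(Y) = -32*Y² (B(Y) = -8*(Y + Y)² = -8*4*Y² = -32*Y²)
1/(B(125) + (l + a(-5, (-2 + 6)*(-4)))²) = 1/(-32*125² + (133 - 10)²) = 1/(-32*15625 + 123²) = 1/(-500000 + 15129) = 1/(-484871) = -1/484871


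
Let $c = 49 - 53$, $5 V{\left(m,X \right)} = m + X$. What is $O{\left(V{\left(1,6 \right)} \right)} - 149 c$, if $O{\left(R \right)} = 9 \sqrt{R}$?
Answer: $596 + \frac{9 \sqrt{35}}{5} \approx 606.65$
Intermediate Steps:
$V{\left(m,X \right)} = \frac{X}{5} + \frac{m}{5}$ ($V{\left(m,X \right)} = \frac{m + X}{5} = \frac{X + m}{5} = \frac{X}{5} + \frac{m}{5}$)
$c = -4$
$O{\left(V{\left(1,6 \right)} \right)} - 149 c = 9 \sqrt{\frac{1}{5} \cdot 6 + \frac{1}{5} \cdot 1} - -596 = 9 \sqrt{\frac{6}{5} + \frac{1}{5}} + 596 = 9 \sqrt{\frac{7}{5}} + 596 = 9 \frac{\sqrt{35}}{5} + 596 = \frac{9 \sqrt{35}}{5} + 596 = 596 + \frac{9 \sqrt{35}}{5}$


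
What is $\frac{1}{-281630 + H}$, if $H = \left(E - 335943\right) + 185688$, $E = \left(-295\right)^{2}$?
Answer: $- \frac{1}{344860} \approx -2.8997 \cdot 10^{-6}$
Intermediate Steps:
$E = 87025$
$H = -63230$ ($H = \left(87025 - 335943\right) + 185688 = -248918 + 185688 = -63230$)
$\frac{1}{-281630 + H} = \frac{1}{-281630 - 63230} = \frac{1}{-344860} = - \frac{1}{344860}$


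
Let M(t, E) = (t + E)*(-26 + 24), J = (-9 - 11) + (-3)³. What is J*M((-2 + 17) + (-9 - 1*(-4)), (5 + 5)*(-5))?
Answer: -3760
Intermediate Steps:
J = -47 (J = -20 - 27 = -47)
M(t, E) = -2*E - 2*t (M(t, E) = (E + t)*(-2) = -2*E - 2*t)
J*M((-2 + 17) + (-9 - 1*(-4)), (5 + 5)*(-5)) = -47*(-2*(5 + 5)*(-5) - 2*((-2 + 17) + (-9 - 1*(-4)))) = -47*(-20*(-5) - 2*(15 + (-9 + 4))) = -47*(-2*(-50) - 2*(15 - 5)) = -47*(100 - 2*10) = -47*(100 - 20) = -47*80 = -3760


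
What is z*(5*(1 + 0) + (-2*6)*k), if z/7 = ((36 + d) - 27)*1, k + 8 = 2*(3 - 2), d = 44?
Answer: 28567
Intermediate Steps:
k = -6 (k = -8 + 2*(3 - 2) = -8 + 2*1 = -8 + 2 = -6)
z = 371 (z = 7*(((36 + 44) - 27)*1) = 7*((80 - 27)*1) = 7*(53*1) = 7*53 = 371)
z*(5*(1 + 0) + (-2*6)*k) = 371*(5*(1 + 0) - 2*6*(-6)) = 371*(5*1 - 12*(-6)) = 371*(5 + 72) = 371*77 = 28567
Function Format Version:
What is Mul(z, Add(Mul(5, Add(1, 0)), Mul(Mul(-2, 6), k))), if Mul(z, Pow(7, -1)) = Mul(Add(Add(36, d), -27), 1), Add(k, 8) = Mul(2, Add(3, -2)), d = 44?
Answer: 28567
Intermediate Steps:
k = -6 (k = Add(-8, Mul(2, Add(3, -2))) = Add(-8, Mul(2, 1)) = Add(-8, 2) = -6)
z = 371 (z = Mul(7, Mul(Add(Add(36, 44), -27), 1)) = Mul(7, Mul(Add(80, -27), 1)) = Mul(7, Mul(53, 1)) = Mul(7, 53) = 371)
Mul(z, Add(Mul(5, Add(1, 0)), Mul(Mul(-2, 6), k))) = Mul(371, Add(Mul(5, Add(1, 0)), Mul(Mul(-2, 6), -6))) = Mul(371, Add(Mul(5, 1), Mul(-12, -6))) = Mul(371, Add(5, 72)) = Mul(371, 77) = 28567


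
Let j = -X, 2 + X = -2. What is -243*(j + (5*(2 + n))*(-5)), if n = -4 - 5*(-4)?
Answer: 108378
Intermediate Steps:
X = -4 (X = -2 - 2 = -4)
j = 4 (j = -1*(-4) = 4)
n = 16 (n = -4 + 20 = 16)
-243*(j + (5*(2 + n))*(-5)) = -243*(4 + (5*(2 + 16))*(-5)) = -243*(4 + (5*18)*(-5)) = -243*(4 + 90*(-5)) = -243*(4 - 450) = -243*(-446) = 108378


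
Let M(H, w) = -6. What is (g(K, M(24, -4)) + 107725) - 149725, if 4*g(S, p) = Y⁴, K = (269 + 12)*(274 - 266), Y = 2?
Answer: -41996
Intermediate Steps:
K = 2248 (K = 281*8 = 2248)
g(S, p) = 4 (g(S, p) = (¼)*2⁴ = (¼)*16 = 4)
(g(K, M(24, -4)) + 107725) - 149725 = (4 + 107725) - 149725 = 107729 - 149725 = -41996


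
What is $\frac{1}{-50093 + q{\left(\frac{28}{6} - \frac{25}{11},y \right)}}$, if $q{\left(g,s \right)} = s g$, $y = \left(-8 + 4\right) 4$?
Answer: $- \frac{33}{1654333} \approx -1.9948 \cdot 10^{-5}$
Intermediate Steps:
$y = -16$ ($y = \left(-4\right) 4 = -16$)
$q{\left(g,s \right)} = g s$
$\frac{1}{-50093 + q{\left(\frac{28}{6} - \frac{25}{11},y \right)}} = \frac{1}{-50093 + \left(\frac{28}{6} - \frac{25}{11}\right) \left(-16\right)} = \frac{1}{-50093 + \left(28 \cdot \frac{1}{6} - \frac{25}{11}\right) \left(-16\right)} = \frac{1}{-50093 + \left(\frac{14}{3} - \frac{25}{11}\right) \left(-16\right)} = \frac{1}{-50093 + \frac{79}{33} \left(-16\right)} = \frac{1}{-50093 - \frac{1264}{33}} = \frac{1}{- \frac{1654333}{33}} = - \frac{33}{1654333}$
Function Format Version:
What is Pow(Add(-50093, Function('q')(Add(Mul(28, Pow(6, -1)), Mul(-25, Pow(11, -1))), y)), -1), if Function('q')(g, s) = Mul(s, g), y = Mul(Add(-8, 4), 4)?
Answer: Rational(-33, 1654333) ≈ -1.9948e-5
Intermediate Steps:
y = -16 (y = Mul(-4, 4) = -16)
Function('q')(g, s) = Mul(g, s)
Pow(Add(-50093, Function('q')(Add(Mul(28, Pow(6, -1)), Mul(-25, Pow(11, -1))), y)), -1) = Pow(Add(-50093, Mul(Add(Mul(28, Pow(6, -1)), Mul(-25, Pow(11, -1))), -16)), -1) = Pow(Add(-50093, Mul(Add(Mul(28, Rational(1, 6)), Mul(-25, Rational(1, 11))), -16)), -1) = Pow(Add(-50093, Mul(Add(Rational(14, 3), Rational(-25, 11)), -16)), -1) = Pow(Add(-50093, Mul(Rational(79, 33), -16)), -1) = Pow(Add(-50093, Rational(-1264, 33)), -1) = Pow(Rational(-1654333, 33), -1) = Rational(-33, 1654333)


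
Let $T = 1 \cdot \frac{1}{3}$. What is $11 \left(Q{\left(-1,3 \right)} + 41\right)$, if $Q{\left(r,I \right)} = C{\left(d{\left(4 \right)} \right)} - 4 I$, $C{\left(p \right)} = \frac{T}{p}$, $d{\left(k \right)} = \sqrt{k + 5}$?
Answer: $\frac{2882}{9} \approx 320.22$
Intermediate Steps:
$T = \frac{1}{3}$ ($T = 1 \cdot \frac{1}{3} = \frac{1}{3} \approx 0.33333$)
$d{\left(k \right)} = \sqrt{5 + k}$
$C{\left(p \right)} = \frac{1}{3 p}$
$Q{\left(r,I \right)} = \frac{1}{9} - 4 I$ ($Q{\left(r,I \right)} = \frac{1}{3 \sqrt{5 + 4}} - 4 I = \frac{1}{3 \sqrt{9}} - 4 I = \frac{1}{3 \cdot 3} - 4 I = \frac{1}{3} \cdot \frac{1}{3} - 4 I = \frac{1}{9} - 4 I$)
$11 \left(Q{\left(-1,3 \right)} + 41\right) = 11 \left(\left(\frac{1}{9} - 12\right) + 41\right) = 11 \left(- \frac{107}{9} + 41\right) = 11 \cdot \frac{262}{9} = \frac{2882}{9}$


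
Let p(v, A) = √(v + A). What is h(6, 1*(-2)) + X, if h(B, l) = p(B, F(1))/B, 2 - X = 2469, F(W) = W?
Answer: -2467 + √7/6 ≈ -2466.6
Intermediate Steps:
p(v, A) = √(A + v)
X = -2467 (X = 2 - 1*2469 = 2 - 2469 = -2467)
h(B, l) = √(1 + B)/B
h(6, 1*(-2)) + X = √(1 + 6)/6 - 2467 = √7/6 - 2467 = -2467 + √7/6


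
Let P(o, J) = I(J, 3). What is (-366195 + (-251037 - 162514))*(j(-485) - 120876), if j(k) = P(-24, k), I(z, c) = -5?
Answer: 94256476226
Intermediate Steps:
P(o, J) = -5
j(k) = -5
(-366195 + (-251037 - 162514))*(j(-485) - 120876) = (-366195 + (-251037 - 162514))*(-5 - 120876) = (-366195 - 413551)*(-120881) = -779746*(-120881) = 94256476226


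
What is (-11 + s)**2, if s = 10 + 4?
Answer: 9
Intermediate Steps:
s = 14
(-11 + s)**2 = (-11 + 14)**2 = 3**2 = 9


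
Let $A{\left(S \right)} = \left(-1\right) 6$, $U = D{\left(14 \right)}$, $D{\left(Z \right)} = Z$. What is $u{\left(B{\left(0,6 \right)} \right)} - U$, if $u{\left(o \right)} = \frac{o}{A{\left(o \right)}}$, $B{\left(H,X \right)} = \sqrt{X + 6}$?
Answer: $-14 - \frac{\sqrt{3}}{3} \approx -14.577$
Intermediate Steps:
$U = 14$
$A{\left(S \right)} = -6$
$B{\left(H,X \right)} = \sqrt{6 + X}$
$u{\left(o \right)} = - \frac{o}{6}$ ($u{\left(o \right)} = \frac{o}{-6} = o \left(- \frac{1}{6}\right) = - \frac{o}{6}$)
$u{\left(B{\left(0,6 \right)} \right)} - U = - \frac{\sqrt{6 + 6}}{6} - 14 = - \frac{\sqrt{12}}{6} - 14 = - \frac{2 \sqrt{3}}{6} - 14 = - \frac{\sqrt{3}}{3} - 14 = -14 - \frac{\sqrt{3}}{3}$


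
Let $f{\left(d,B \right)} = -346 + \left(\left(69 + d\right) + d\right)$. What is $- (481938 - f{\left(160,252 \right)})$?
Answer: $-481895$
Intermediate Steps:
$f{\left(d,B \right)} = -277 + 2 d$ ($f{\left(d,B \right)} = -346 + \left(69 + 2 d\right) = -277 + 2 d$)
$- (481938 - f{\left(160,252 \right)}) = - (481938 - \left(-277 + 2 \cdot 160\right)) = - (481938 - \left(-277 + 320\right)) = - (481938 - 43) = \left(-1\right) 481895 = -481895$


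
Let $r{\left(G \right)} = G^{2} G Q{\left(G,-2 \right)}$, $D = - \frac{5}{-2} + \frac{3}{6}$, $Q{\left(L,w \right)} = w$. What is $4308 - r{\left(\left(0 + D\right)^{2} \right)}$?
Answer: $5766$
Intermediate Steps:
$D = 3$ ($D = \left(-5\right) \left(- \frac{1}{2}\right) + 3 \cdot \frac{1}{6} = \frac{5}{2} + \frac{1}{2} = 3$)
$r{\left(G \right)} = - 2 G^{3}$ ($r{\left(G \right)} = G^{2} G \left(-2\right) = G^{3} \left(-2\right) = - 2 G^{3}$)
$4308 - r{\left(\left(0 + D\right)^{2} \right)} = 4308 - - 2 \left(\left(0 + 3\right)^{2}\right)^{3} = 4308 - - 2 \left(3^{2}\right)^{3} = 4308 - - 2 \cdot 9^{3} = 4308 - \left(-2\right) 729 = 4308 - -1458 = 4308 + 1458 = 5766$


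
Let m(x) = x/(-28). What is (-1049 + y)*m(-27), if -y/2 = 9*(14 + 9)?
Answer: -5643/4 ≈ -1410.8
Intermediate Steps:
y = -414 (y = -18*(14 + 9) = -18*23 = -2*207 = -414)
m(x) = -x/28 (m(x) = x*(-1/28) = -x/28)
(-1049 + y)*m(-27) = (-1049 - 414)*(-1/28*(-27)) = -1463*27/28 = -5643/4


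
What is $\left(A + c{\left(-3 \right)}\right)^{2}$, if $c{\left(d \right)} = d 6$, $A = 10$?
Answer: $64$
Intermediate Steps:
$c{\left(d \right)} = 6 d$
$\left(A + c{\left(-3 \right)}\right)^{2} = \left(10 + 6 \left(-3\right)\right)^{2} = \left(10 - 18\right)^{2} = \left(-8\right)^{2} = 64$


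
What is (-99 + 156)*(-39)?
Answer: -2223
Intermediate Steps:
(-99 + 156)*(-39) = 57*(-39) = -2223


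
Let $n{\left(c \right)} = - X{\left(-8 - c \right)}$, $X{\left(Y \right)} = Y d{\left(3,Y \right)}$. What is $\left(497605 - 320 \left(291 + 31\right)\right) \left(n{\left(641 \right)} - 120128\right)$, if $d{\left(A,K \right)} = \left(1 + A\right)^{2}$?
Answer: $-43301141360$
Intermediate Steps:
$X{\left(Y \right)} = 16 Y$ ($X{\left(Y \right)} = Y \left(1 + 3\right)^{2} = Y 4^{2} = Y 16 = 16 Y$)
$n{\left(c \right)} = 128 + 16 c$ ($n{\left(c \right)} = - 16 \left(-8 - c\right) = - (-128 - 16 c) = 128 + 16 c$)
$\left(497605 - 320 \left(291 + 31\right)\right) \left(n{\left(641 \right)} - 120128\right) = \left(497605 - 320 \left(291 + 31\right)\right) \left(\left(128 + 16 \cdot 641\right) - 120128\right) = \left(497605 - 103040\right) \left(\left(128 + 10256\right) - 120128\right) = \left(497605 - 103040\right) \left(10384 - 120128\right) = 394565 \left(-109744\right) = -43301141360$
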